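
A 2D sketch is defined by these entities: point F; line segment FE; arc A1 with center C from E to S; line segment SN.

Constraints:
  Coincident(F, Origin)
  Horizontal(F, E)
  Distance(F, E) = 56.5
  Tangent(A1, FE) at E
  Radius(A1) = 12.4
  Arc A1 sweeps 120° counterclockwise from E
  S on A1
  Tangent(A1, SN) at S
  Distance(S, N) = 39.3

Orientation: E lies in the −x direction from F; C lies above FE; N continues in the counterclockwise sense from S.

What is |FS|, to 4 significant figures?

49.40

F is at the origin; F and E share the same y with |FE| = 56.5 and E on the −x side, so E = (-56.50, 0.000). Tangency of A1 to FE means the radius CE is perpendicular to FE, so C = E + (0, 12.4) = (-56.50, 12.40). On A1, E sits at bearing -90° from C; a 120° counterclockwise sweep puts S at bearing 30°, so S = C + 12.4·(cos 30°, sin 30°) = (-45.76, 18.60). Then |FS| = |S − F| = 49.40.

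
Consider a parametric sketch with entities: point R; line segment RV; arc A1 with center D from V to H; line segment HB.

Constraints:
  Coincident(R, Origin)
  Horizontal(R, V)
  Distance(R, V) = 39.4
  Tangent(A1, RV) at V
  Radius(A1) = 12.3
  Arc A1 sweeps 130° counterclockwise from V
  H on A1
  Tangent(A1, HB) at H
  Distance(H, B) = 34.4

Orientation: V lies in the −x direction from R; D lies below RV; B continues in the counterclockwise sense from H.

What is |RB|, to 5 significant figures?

53.676

R is at the origin; R and V share the same y with |RV| = 39.4 and V on the −x side, so V = (-39.400, 0.0000). Tangency of A1 to RV means the radius DV is perpendicular to RV, so D = V + (0, -12.3) = (-39.400, -12.300). On A1, V sits at bearing 90° from D; a 130° counterclockwise sweep puts H at bearing 220°, so H = D + 12.3·(cos 220°, sin 220°) = (-48.822, -20.206). Tangency of A1 to HB means the radius DH is perpendicular to HB, so HB runs along (−sin 220°, cos 220°); with |HB| = 34.4, B = (-26.710, -46.558). Then |RB| = |B − R| = 53.676.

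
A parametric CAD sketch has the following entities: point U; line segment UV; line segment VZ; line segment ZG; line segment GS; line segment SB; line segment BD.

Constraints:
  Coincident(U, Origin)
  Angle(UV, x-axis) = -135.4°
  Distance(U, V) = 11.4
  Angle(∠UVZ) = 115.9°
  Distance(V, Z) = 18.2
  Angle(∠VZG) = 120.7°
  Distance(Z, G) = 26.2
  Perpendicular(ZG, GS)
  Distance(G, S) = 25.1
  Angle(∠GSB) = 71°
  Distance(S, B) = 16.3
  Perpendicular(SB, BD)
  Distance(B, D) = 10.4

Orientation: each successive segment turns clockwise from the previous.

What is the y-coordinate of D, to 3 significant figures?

13.9

∠GSB = 71.0° gives SB at -97.8° from the x-axis; with |SB| = 16.3, B = (-7.95, 12.5). SB is perpendicular to BD, so BD runs at 172°; with |BD| = 10.4, D = (-18.3, 13.9). So D.y = 13.9.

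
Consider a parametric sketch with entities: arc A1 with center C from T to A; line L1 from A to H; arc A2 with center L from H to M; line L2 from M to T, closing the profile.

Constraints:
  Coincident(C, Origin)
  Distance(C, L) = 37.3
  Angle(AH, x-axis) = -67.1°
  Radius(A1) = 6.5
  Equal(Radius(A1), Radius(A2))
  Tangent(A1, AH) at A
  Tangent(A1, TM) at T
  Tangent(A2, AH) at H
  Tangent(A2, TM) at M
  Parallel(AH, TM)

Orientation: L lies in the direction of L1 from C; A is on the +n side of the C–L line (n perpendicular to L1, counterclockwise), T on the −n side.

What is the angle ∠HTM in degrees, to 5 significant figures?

19.215°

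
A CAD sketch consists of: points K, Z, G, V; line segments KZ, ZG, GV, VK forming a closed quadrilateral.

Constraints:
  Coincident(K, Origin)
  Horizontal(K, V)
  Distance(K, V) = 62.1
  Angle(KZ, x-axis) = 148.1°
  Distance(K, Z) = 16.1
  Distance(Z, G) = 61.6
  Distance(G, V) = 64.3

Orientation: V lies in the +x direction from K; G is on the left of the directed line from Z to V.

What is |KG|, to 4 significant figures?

60.86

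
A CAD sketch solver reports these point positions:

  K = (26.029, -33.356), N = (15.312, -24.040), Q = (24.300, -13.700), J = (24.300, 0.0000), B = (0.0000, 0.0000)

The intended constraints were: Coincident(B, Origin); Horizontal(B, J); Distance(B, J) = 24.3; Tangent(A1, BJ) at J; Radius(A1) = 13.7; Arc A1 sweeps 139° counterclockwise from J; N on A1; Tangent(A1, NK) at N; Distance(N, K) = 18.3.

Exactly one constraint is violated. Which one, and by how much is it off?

Distance(N, K) = 18.3 — off by 4.10.

B = (0.00, 0.00) ✓; B.y = 0.00, J.y = 0.00 ✓; |BJ| = 24.30 ✓; ∠(QJ, JB) = 90.00° ✓; |QJ| = 13.70 ✓; bearing(Q→N) − bearing(Q→J) = 139.0° ✓; |QN| = 13.70 ✓; ∠(QN, NK) = 90.00° ✓; |NK| = 14.20 ✗.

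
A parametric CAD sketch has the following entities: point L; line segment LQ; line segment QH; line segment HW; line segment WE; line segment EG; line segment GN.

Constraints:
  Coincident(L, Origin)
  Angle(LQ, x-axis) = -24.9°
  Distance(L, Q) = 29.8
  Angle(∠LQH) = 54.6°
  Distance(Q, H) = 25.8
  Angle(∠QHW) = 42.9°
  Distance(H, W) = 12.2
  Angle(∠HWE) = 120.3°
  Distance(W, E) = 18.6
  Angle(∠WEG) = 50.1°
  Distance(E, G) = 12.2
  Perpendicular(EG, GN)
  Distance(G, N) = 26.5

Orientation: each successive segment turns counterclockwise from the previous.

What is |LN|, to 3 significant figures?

8.82

∠WEG = 50.1° gives EG at 67.2° from the x-axis; with |EG| = 12.2, G = (29.0, -2.76). EG is perpendicular to GN, so GN runs at 157°; with |GN| = 26.5, N = (4.62, 7.51). Then |LN| = |N − L| = 8.82.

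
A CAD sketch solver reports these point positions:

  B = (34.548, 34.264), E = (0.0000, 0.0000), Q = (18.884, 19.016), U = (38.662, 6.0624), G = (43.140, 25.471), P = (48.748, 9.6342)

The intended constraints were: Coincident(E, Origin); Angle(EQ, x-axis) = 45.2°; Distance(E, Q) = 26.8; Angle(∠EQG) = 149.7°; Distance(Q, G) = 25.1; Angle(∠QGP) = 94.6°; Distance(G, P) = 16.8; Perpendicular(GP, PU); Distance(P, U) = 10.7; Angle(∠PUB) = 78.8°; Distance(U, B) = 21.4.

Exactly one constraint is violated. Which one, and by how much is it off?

Distance(U, B) = 21.4 — off by 7.10.

E = (0.00, 0.00) ✓; EQ at 45.20° ✓; |EQ| = 26.80 ✓; ∠EQG = 149.7° ✓; |QG| = 25.10 ✓; ∠QGP = 94.60° ✓; |GP| = 16.80 ✓; ∠(GP, PU) = 90.00° ✓; |PU| = 10.70 ✓; ∠PUB = 78.80° ✓; |UB| = 28.50 ✗.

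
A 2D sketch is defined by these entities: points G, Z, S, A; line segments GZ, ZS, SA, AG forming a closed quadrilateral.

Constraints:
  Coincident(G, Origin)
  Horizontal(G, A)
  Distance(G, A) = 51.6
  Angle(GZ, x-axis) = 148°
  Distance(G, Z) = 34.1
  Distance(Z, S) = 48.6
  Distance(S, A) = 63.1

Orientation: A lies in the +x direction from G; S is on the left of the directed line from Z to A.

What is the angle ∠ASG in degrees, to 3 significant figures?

53.2°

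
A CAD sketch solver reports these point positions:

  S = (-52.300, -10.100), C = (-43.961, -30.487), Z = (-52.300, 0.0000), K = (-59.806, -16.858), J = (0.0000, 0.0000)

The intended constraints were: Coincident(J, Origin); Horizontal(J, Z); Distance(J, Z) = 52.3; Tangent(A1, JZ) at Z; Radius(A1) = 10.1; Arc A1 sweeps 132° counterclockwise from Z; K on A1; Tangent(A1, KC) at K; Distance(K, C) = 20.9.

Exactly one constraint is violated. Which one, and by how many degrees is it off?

Tangent(A1, KC) at K — off by 7.30°.

J = (0.00, 0.00) ✓; J.y = 0.00, Z.y = 0.00 ✓; |JZ| = 52.30 ✓; ∠(SZ, ZJ) = 90.00° ✓; |SZ| = 10.10 ✓; bearing(S→K) − bearing(S→Z) = 132.0° ✓; |SK| = 10.10 ✓; ∠(SK, KC) = 82.70° ✗; |KC| = 20.90 ✓.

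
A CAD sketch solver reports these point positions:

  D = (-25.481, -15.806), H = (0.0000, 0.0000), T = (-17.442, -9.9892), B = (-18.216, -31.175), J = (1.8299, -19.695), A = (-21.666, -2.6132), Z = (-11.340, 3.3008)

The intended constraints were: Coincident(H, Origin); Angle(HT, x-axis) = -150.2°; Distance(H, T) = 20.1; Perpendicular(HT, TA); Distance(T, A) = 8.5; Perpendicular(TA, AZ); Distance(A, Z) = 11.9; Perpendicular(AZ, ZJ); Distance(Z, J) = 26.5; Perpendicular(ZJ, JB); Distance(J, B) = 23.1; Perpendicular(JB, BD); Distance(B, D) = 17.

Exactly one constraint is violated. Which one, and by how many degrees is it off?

Perpendicular(JB, BD) — off by 4.50°.

H = (0.00, 0.00) ✓; HT at -150.2° ✓; |HT| = 20.10 ✓; ∠(HT, TA) = 90.00° ✓; |TA| = 8.500 ✓; ∠(TA, AZ) = 90.00° ✓; |AZ| = 11.90 ✓; ∠(AZ, ZJ) = 90.00° ✓; |ZJ| = 26.50 ✓; ∠(ZJ, JB) = 90.00° ✓; |JB| = 23.10 ✓; ∠(JB, BD) = 94.50° ✗; |BD| = 17.00 ✓.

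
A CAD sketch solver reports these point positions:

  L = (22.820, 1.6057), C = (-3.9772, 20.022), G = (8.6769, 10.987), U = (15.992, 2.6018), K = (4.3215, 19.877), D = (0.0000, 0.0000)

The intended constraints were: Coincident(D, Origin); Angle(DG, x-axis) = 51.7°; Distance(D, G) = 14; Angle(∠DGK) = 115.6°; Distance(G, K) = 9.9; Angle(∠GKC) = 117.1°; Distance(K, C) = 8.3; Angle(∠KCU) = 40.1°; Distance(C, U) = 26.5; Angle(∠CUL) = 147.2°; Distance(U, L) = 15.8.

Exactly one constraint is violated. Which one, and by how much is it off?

Distance(U, L) = 15.8 — off by 8.90.

D = (0.00, 0.00) ✓; DG at 51.70° ✓; |DG| = 14.00 ✓; ∠DGK = 115.6° ✓; |GK| = 9.900 ✓; ∠GKC = 117.1° ✓; |KC| = 8.300 ✓; ∠KCU = 40.10° ✓; |CU| = 26.50 ✓; ∠CUL = 147.2° ✓; |UL| = 6.900 ✗.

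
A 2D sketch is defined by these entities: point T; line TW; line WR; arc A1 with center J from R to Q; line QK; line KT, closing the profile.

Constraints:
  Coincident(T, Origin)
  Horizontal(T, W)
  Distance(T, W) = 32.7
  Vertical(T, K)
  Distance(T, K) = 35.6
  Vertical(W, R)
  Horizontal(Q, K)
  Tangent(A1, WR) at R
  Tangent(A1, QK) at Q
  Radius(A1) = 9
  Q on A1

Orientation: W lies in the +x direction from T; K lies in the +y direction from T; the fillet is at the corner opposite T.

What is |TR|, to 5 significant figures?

42.153

The virtual corner opposite T is at (32.700, 35.600). Tangency of A1 to WR means the radius JR is perpendicular to WR and since A1 is tangent to QK there, JQ ⟂ QK, with radius 9.0, so the center J sits 9.0 in from both sides at J = (23.700, 26.600). That places the tangent points at R = (32.700, 26.600) on WR and Q = (23.700, 35.600) on QK. Then |TR| = |R − T| = 42.153.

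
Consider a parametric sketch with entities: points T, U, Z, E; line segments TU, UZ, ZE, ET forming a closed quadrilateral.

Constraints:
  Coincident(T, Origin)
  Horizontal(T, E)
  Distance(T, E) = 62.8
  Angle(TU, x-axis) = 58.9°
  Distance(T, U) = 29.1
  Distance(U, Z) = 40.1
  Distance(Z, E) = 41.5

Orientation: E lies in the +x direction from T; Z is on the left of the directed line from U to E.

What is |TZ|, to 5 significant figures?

65.784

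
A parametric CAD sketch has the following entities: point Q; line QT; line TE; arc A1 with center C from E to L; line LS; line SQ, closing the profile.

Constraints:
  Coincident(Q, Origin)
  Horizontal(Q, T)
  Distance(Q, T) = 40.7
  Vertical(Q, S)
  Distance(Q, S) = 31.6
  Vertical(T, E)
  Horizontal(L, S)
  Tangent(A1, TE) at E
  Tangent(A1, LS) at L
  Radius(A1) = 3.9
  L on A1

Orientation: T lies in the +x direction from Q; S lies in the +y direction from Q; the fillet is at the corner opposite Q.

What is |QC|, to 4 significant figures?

46.06

QS is vertical with |QS| = 31.6 and S on the +y side, so S = (0.000, 31.60). The virtual corner opposite Q is at (40.70, 31.60). A1 meets TE tangentially, so CE is at right angles to TE and since A1 is tangent to LS there, CL ⟂ LS, with radius 3.9, so the center C sits 3.9 in from both sides at C = (36.80, 27.70). Then |QC| = |C − Q| = 46.06.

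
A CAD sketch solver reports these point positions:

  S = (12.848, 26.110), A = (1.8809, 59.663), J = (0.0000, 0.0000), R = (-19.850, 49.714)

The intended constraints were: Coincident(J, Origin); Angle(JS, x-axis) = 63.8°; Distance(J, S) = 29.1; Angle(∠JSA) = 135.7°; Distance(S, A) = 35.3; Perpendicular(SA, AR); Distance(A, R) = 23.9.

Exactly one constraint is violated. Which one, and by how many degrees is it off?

Perpendicular(SA, AR) — off by 6.50°.

J = (0.00, 0.00) ✓; JS at 63.80° ✓; |JS| = 29.10 ✓; ∠JSA = 135.7° ✓; |SA| = 35.30 ✓; ∠(SA, AR) = 96.50° ✗; |AR| = 23.90 ✓.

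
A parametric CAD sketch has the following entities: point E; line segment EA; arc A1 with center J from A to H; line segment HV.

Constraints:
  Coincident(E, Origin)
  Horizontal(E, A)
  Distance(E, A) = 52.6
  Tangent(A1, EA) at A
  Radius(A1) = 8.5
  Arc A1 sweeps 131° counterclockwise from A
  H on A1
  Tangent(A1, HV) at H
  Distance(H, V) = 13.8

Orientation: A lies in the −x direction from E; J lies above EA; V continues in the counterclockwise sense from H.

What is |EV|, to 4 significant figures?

60.42

E is at the origin; E and A share the same y with |EA| = 52.6 and A on the −x side, so A = (-52.60, 0.000). A1 meets EA tangentially, so JA is at right angles to EA, so J = A + (0, 8.5) = (-52.60, 8.500). On A1, A sits at bearing -90° from J; a 131° counterclockwise sweep puts H at bearing 41°, so H = J + 8.5·(cos 41°, sin 41°) = (-46.18, 14.08). The tangent condition forces JH to be normal to HV, so HV runs along (−sin 41°, cos 41°); with |HV| = 13.8, V = (-55.24, 24.49). Then |EV| = |V − E| = 60.42.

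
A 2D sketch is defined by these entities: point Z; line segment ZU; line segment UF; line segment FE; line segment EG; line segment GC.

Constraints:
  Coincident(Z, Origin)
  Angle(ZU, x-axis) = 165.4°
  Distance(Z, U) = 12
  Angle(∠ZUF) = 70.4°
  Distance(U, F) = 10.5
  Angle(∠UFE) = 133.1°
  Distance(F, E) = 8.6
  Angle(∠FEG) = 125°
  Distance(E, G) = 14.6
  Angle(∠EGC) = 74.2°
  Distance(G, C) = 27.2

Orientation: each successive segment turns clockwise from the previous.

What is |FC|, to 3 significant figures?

22.6

∠FEG = 125.0° gives EG at -46.1° from the x-axis; with |EG| = 14.6, G = (12.9, 2.52). ∠EGC = 74.2° gives GC at -152° from the x-axis; with |GC| = 27.2, C = (-11.1, -10.3). Then |FC| = |C − F| = 22.6.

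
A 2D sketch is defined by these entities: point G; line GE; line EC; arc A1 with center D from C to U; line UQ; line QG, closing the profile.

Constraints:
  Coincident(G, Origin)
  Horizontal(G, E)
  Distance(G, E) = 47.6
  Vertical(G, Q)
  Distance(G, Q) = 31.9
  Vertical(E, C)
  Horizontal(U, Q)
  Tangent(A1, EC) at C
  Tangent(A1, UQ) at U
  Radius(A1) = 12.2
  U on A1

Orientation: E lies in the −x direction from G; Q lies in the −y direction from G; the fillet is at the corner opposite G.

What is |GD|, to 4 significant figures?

40.51

G is at the origin; GE is horizontal with |GE| = 47.6 and E on the −x side, so E = (-47.60, 0.000). G and Q share the same x with |GQ| = 31.9 and Q on the −y side, so Q = (0.000, -31.90). The virtual corner opposite G is at (-47.60, -31.90). A1 meets EC tangentially, so DC is at right angles to EC and A1 meets UQ tangentially, so DU is at right angles to UQ, with radius 12.2, so the center D sits 12.2 in from both sides at D = (-35.40, -19.70). Then |GD| = |D − G| = 40.51.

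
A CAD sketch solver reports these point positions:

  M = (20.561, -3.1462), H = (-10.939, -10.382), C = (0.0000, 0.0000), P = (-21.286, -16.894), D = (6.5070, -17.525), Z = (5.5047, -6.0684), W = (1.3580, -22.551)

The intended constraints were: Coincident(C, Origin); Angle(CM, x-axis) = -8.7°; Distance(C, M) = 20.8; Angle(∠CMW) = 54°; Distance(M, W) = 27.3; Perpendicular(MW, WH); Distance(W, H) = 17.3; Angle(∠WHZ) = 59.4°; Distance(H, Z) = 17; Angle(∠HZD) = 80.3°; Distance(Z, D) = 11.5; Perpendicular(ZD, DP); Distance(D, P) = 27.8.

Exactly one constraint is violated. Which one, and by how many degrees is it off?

Perpendicular(ZD, DP) — off by 6.30°.

C = (0.00, 0.00) ✓; CM at -8.700° ✓; |CM| = 20.80 ✓; ∠CMW = 54.00° ✓; |MW| = 27.30 ✓; ∠(MW, WH) = 90.00° ✓; |WH| = 17.30 ✓; ∠WHZ = 59.40° ✓; |HZ| = 17.00 ✓; ∠HZD = 80.30° ✓; |ZD| = 11.50 ✓; ∠(ZD, DP) = 96.30° ✗; |DP| = 27.80 ✓.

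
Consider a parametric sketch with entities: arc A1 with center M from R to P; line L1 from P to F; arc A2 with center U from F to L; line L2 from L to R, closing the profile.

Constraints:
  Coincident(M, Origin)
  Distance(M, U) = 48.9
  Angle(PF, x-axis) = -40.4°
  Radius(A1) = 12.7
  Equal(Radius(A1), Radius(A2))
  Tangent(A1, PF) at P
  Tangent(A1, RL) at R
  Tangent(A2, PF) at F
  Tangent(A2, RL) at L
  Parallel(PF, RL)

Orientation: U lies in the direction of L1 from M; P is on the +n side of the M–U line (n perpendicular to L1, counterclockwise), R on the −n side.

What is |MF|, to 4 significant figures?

50.52

The slot axis is L1's direction at -40.4°, so u = (cos -40.4°, sin -40.4°) = (0.7615, -0.6481) and n = (−sin -40.4°, cos -40.4°) = (0.6481, 0.7615). M is at the origin and U lies 48.9 along u from M, so U = 48.9·u = (37.24, -31.69). Tangency of A1 to both parallel lines with radius 12.7 puts P and R at M ± 12.7·n: P = (8.231, 9.672), R = (-8.231, -9.672). Equal radii place F and L the same way about U: F = U + 12.7·n = (45.47, -22.02), L = U − 12.7·n = (29.01, -41.36). Then |MF| = |F − M| = 50.52.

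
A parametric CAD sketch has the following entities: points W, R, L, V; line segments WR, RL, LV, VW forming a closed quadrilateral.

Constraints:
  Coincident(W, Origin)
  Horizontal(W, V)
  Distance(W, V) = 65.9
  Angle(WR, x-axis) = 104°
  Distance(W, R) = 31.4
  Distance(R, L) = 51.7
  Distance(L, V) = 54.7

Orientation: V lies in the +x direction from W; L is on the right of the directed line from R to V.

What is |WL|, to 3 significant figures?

21.6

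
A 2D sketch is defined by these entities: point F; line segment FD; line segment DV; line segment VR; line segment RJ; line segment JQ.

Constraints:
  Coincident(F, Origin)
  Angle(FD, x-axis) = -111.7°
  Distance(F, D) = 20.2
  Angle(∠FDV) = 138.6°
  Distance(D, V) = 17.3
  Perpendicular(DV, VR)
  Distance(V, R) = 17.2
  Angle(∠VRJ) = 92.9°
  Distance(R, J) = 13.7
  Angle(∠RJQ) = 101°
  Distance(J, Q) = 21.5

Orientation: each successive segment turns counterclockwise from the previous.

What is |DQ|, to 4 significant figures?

3.355

∠VRJ = 92.9° gives RJ at 106.8° from the x-axis; with |RJ| = 13.7, J = (10.60, -16.14). ∠RJQ = 101.0° gives JQ at -174.2° from the x-axis; with |JQ| = 21.5, Q = (-10.79, -18.32). Then |DQ| = |Q − D| = 3.355.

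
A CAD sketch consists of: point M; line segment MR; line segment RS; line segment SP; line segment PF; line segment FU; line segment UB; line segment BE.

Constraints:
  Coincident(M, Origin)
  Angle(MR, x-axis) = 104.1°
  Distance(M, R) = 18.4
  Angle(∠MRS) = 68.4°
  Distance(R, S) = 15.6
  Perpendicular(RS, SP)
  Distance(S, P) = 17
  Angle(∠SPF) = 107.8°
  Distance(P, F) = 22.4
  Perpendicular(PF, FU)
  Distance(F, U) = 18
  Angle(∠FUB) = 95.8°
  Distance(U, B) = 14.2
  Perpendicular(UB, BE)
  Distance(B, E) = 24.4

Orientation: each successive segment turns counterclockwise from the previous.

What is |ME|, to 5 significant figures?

7.8870

M is at the origin; MR runs at 104.1° with length 18.4, so R = (-4.4825, 17.846). ∠MRS = 68.4° gives RS at -144.30° from the x-axis; with |RS| = 15.6, S = (-17.151, 8.7424). RS is perpendicular to SP, so SP runs at -54.300°; with |SP| = 17.0, P = (-7.2308, -5.0630). ∠SPF = 107.8° gives PF at 17.900° from the x-axis; with |PF| = 22.4, F = (14.085, 1.8218). The perpendicularity gives FU at right angles to PF, so FU runs at 107.90°; with |FU| = 18.0, U = (8.5525, 18.950). ∠FUB = 95.8° gives UB at -167.90° from the x-axis; with |UB| = 14.2, B = (-5.3320, 15.974). UB is perpendicular to BE, so BE runs at -77.900°; with |BE| = 24.4, E = (-0.21735, -7.8840). Then |ME| = |E − M| = 7.8870.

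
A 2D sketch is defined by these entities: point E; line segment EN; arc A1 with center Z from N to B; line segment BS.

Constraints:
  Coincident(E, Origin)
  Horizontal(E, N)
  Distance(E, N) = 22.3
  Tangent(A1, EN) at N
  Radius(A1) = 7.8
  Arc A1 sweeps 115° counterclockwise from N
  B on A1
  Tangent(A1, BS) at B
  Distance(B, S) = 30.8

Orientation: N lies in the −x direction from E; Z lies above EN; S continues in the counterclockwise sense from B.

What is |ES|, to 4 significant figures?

48.16

E is at the origin; EN is horizontal with |EN| = 22.3 and N on the −x side, so N = (-22.30, 0.000). The tangent condition forces ZN to be normal to EN, so Z = N + (0, 7.8) = (-22.30, 7.800). On A1, N sits at bearing -90° from Z; a 115° counterclockwise sweep puts B at bearing 25°, so B = Z + 7.8·(cos 25°, sin 25°) = (-15.23, 11.10). The tangent condition forces ZB to be normal to BS, so BS runs along (−sin 25°, cos 25°); with |BS| = 30.8, S = (-28.25, 39.01). Then |ES| = |S − E| = 48.16.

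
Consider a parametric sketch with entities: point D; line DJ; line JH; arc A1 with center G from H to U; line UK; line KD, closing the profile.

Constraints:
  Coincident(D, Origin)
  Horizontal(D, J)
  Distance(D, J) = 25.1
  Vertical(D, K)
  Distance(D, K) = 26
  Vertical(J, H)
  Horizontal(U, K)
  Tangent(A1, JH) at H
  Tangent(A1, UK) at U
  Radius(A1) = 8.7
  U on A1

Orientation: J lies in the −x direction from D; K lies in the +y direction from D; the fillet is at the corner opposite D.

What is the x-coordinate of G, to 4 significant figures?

-16.40

D is at the origin; D and J share the same y with |DJ| = 25.1 and J on the −x side, so J = (-25.10, 0.000). DK is vertical with |DK| = 26.0 and K on the +y side, so K = (0.000, 26.00). The virtual corner opposite D is at (-25.10, 26.00). Since A1 is tangent to JH there, GH ⟂ JH and A1 meets UK tangentially, so GU is at right angles to UK, with radius 8.7, so the center G sits 8.7 in from both sides at G = (-16.40, 17.30). So G.x = -16.40.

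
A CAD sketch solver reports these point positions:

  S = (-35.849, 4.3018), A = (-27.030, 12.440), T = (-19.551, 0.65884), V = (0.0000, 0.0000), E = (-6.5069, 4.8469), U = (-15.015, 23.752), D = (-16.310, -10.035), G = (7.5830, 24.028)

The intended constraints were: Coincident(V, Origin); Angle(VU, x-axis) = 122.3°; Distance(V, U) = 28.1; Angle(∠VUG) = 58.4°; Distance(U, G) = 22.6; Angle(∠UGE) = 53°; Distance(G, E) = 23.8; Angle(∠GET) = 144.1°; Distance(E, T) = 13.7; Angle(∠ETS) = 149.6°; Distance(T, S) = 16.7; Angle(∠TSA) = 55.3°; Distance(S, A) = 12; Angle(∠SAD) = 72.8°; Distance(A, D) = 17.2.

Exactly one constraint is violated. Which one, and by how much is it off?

Distance(A, D) = 17.2 — off by 7.70.

V = (0.00, 0.00) ✓; VU at 122.3° ✓; |VU| = 28.10 ✓; ∠VUG = 58.40° ✓; |UG| = 22.60 ✓; ∠UGE = 53.00° ✓; |GE| = 23.80 ✓; ∠GET = 144.1° ✓; |ET| = 13.70 ✓; ∠ETS = 149.6° ✓; |TS| = 16.70 ✓; ∠TSA = 55.30° ✓; |SA| = 12.00 ✓; ∠SAD = 72.80° ✓; |AD| = 24.90 ✗.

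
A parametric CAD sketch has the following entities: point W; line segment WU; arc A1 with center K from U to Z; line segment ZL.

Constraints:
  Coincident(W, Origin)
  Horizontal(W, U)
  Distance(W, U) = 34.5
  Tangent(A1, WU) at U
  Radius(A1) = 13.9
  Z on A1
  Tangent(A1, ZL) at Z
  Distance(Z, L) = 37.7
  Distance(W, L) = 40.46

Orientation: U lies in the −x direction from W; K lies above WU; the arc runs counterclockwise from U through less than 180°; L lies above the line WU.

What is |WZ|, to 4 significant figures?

23.45

Checks: |KZ| = 13.90 ✓; ∠(KZ, ZL) = 90.00° ✓; |ZL| = 37.70 ✓; |WL| = 40.46 ✓.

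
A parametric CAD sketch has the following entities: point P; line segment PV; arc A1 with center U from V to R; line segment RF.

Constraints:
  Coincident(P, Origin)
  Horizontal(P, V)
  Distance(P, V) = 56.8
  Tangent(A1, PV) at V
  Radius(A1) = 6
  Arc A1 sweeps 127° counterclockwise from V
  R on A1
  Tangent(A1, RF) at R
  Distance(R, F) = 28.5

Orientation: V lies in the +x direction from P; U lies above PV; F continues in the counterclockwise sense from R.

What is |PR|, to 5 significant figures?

62.337

The tangent condition forces UV to be normal to PV, so U = V + (0, 6) = (56.800, 6.0000). On A1, V sits at bearing -90° from U; a 127° counterclockwise sweep puts R at bearing 37°, so R = U + 6.0·(cos 37°, sin 37°) = (61.592, 9.6109). Then |PR| = |R − P| = 62.337.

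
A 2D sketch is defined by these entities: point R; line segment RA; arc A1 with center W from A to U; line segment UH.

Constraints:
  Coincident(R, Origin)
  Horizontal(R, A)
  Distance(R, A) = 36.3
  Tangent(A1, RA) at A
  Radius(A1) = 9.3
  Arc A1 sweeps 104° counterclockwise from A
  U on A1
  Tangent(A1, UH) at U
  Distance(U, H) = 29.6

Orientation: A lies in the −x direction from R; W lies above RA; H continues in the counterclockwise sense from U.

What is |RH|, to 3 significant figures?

53.0

R is at the origin; R and A share the same y with |RA| = 36.3 and A on the −x side, so A = (-36.3, 0.00). Since A1 is tangent to RA there, WA ⟂ RA, so W = A + (0, 9.3) = (-36.3, 9.30). On A1, A sits at bearing -90° from W; a 104° counterclockwise sweep puts U at bearing 14°, so U = W + 9.3·(cos 14°, sin 14°) = (-27.3, 11.5). Tangency of A1 to UH means the radius WU is perpendicular to UH, so UH runs along (−sin 14°, cos 14°); with |UH| = 29.6, H = (-34.4, 40.3). Then |RH| = |H − R| = 53.0.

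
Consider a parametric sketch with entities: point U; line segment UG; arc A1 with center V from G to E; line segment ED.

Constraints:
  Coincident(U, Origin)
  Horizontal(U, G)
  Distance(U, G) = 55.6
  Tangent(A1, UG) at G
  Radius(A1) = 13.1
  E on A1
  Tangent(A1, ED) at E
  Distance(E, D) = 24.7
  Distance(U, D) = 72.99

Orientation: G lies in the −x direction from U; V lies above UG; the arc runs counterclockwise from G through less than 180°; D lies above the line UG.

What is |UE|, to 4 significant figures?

50.05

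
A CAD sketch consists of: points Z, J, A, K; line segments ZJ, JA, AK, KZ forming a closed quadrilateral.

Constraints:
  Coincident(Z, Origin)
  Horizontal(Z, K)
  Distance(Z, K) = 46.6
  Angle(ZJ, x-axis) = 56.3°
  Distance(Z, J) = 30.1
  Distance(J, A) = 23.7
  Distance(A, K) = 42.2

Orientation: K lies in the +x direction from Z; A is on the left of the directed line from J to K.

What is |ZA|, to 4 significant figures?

53.31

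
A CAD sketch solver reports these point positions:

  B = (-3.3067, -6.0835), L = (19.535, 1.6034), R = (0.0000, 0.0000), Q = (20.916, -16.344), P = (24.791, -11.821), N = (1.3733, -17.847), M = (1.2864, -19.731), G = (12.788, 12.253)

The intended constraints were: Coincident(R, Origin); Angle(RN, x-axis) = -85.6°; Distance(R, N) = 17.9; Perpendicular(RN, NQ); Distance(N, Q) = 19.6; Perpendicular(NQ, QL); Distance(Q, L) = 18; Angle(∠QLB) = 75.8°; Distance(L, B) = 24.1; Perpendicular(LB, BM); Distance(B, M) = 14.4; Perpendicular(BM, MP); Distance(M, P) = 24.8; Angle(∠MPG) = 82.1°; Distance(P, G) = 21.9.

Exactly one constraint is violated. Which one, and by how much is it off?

Distance(P, G) = 21.9 — off by 5.00.

R = (0.00, 0.00) ✓; RN at -85.60° ✓; |RN| = 17.90 ✓; ∠(RN, NQ) = 90.00° ✓; |NQ| = 19.60 ✓; ∠(NQ, QL) = 90.00° ✓; |QL| = 18.00 ✓; ∠QLB = 75.80° ✓; |LB| = 24.10 ✓; ∠(LB, BM) = 90.00° ✓; |BM| = 14.40 ✓; ∠(BM, MP) = 90.00° ✓; |MP| = 24.80 ✓; ∠MPG = 82.10° ✓; |PG| = 26.90 ✗.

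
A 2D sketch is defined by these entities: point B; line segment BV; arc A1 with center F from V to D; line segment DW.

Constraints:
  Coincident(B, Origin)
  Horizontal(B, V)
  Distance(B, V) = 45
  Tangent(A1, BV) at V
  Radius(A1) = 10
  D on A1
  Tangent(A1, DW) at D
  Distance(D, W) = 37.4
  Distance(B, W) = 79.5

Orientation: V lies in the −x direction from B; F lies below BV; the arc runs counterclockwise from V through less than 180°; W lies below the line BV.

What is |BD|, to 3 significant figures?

54.7

B is at the origin; BV is horizontal with |BV| = 45.0 and V on the −x side, so V = (-45.0, 0.00). The tangent condition forces FV to be normal to BV, so F = V + (0, -10) = (-45.0, -10.0). Since FD ⟂ DW (tangency), |FW| = √(10.0² + 37.4²) = 38.7 regardless of where D sits on A1. So W lies on both circle(B, 79.5) and circle(F, 38.7); the below-BV intersection is W = (-68.0, -41.1). D is the foot of the tangent from W: D = (-54.3, -6.32).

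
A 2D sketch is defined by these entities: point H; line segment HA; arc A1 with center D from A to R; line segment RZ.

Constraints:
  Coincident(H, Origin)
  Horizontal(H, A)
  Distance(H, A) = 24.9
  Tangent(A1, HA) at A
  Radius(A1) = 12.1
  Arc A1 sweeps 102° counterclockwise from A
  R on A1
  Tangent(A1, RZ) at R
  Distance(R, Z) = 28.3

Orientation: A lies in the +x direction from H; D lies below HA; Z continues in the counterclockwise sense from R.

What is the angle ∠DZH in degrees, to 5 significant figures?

35.281°

H is at the origin; HA is horizontal with |HA| = 24.9 and A on the +x side, so A = (24.900, 0.0000). A1 meets HA tangentially, so DA is at right angles to HA, so D = A + (0, -12.1) = (24.900, -12.100). On A1, A sits at bearing 90° from D; a 102° counterclockwise sweep puts R at bearing 192°, so R = D + 12.1·(cos 192°, sin 192°) = (13.064, -14.616). The tangent condition forces DR to be normal to RZ, so RZ runs along (−sin 192°, cos 192°); with |RZ| = 28.3, Z = (18.948, -42.297). Then cos ∠DZH = ZD·ZH / (|ZD||ZH|), giving 35.281°.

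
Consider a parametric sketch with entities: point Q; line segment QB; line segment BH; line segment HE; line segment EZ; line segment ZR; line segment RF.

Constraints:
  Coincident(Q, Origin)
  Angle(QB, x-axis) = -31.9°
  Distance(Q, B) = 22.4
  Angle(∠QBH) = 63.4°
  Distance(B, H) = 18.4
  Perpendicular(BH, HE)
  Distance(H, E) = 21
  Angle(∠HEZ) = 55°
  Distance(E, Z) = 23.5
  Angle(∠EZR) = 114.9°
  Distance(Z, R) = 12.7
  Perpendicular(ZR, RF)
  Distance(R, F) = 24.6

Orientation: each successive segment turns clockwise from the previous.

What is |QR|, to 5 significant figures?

26.466

Q is at the origin; QB runs at -31.9° with length 22.4, so B = (19.017, -11.837). ∠QBH = 63.4° gives BH at -148.50° from the x-axis; with |BH| = 18.4, H = (3.3284, -21.451). The perpendicularity gives HE at right angles to BH, so HE runs at 121.50°; with |HE| = 21.0, E = (-7.6441, -3.5455). ∠HEZ = 55.0° gives EZ at -3.5000° from the x-axis; with |EZ| = 23.5, Z = (15.812, -4.9802). ∠EZR = 114.9° gives ZR at -68.600° from the x-axis; with |ZR| = 12.7, R = (20.446, -16.805). Then |QR| = |R − Q| = 26.466.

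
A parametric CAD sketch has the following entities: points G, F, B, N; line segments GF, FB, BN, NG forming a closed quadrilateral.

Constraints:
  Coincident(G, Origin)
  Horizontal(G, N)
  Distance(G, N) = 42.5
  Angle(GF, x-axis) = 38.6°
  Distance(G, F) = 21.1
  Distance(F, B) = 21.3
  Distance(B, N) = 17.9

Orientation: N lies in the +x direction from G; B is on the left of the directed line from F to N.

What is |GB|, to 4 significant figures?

41.16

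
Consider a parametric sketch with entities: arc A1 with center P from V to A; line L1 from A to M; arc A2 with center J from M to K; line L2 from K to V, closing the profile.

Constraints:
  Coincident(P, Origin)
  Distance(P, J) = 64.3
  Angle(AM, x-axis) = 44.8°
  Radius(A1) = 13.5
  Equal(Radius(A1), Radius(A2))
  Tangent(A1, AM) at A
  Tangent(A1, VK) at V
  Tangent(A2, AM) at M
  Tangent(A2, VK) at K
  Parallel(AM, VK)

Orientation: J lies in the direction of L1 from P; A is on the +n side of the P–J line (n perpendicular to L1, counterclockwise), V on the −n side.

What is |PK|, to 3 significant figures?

65.7

The slot axis is L1's direction at 44.8°, so u = (cos 44.8°, sin 44.8°) = (0.710, 0.705) and n = (−sin 44.8°, cos 44.8°) = (-0.705, 0.710). P is at the origin and J lies 64.3 along u from P, so J = 64.3·u = (45.6, 45.3). Tangency of A1 to both parallel lines with radius 13.5 puts A and V at P ± 13.5·n: A = (-9.51, 9.58), V = (9.51, -9.58). Equal radii place M and K the same way about J: M = J + 13.5·n = (36.1, 54.9), K = J − 13.5·n = (55.1, 35.7). Then |PK| = |K − P| = 65.7.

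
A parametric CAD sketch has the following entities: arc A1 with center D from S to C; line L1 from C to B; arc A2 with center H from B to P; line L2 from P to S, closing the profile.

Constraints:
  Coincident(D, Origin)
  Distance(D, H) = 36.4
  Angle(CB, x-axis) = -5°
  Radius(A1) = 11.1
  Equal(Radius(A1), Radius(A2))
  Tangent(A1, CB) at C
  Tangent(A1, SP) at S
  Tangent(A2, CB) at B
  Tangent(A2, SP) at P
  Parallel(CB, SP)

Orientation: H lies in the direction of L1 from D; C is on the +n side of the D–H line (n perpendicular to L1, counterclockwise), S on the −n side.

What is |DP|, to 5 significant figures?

38.055

Tangency of A1 to both parallel lines with radius 11.1 puts C and S at D ± 11.1·n: C = (0.96743, 11.058), S = (-0.96743, -11.058). Equal radii place B and P the same way about H: B = H + 11.1·n = (37.229, 7.8853), P = H − 11.1·n = (35.294, -14.230). Then |DP| = |P − D| = 38.055.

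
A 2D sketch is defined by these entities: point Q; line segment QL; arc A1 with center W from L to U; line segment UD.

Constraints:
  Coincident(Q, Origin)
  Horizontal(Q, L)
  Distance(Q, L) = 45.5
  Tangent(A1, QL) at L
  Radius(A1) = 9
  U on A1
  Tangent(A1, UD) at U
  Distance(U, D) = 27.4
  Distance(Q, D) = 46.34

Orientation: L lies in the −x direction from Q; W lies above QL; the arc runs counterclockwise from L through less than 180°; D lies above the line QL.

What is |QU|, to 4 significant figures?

37.38

Q is at the origin; QL is horizontal with |QL| = 45.5 and L on the −x side, so L = (-45.50, 0.000). A1 meets QL tangentially, so WL is at right angles to QL, so W = L + (0, 9) = (-45.50, 9.000). Since WU ⟂ UD (tangency), |WD| = √(9.0² + 27.4²) = 28.84 regardless of where U sits on A1. So D lies on both circle(Q, 46.34) and circle(W, 28.84); the above-QL intersection is D = (-31.35, 34.13). U is the foot of the tangent from D: U = (-36.67, 7.251).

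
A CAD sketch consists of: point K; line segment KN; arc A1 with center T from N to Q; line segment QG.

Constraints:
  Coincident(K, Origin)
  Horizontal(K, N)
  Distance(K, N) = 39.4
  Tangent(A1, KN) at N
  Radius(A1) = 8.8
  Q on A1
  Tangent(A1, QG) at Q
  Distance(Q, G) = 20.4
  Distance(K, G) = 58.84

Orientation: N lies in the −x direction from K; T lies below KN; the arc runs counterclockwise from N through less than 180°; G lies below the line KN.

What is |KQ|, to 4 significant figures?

48.49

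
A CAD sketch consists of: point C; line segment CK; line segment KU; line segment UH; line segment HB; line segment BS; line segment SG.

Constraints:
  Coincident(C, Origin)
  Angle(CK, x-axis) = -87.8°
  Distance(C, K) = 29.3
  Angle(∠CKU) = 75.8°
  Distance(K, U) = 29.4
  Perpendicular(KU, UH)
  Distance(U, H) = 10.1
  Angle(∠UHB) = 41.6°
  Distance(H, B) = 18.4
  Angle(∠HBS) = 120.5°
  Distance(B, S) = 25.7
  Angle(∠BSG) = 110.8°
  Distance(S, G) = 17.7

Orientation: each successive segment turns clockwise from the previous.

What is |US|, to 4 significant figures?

28.44

C is at the origin; CK runs at -87.8° with length 29.3, so K = (1.125, -29.28). ∠CKU = 75.8° gives KU at 168.0° from the x-axis; with |KU| = 29.4, U = (-27.63, -23.17). KU ⟂ UH, so UH runs at 78.00°; with |UH| = 10.1, H = (-25.53, -13.29). ∠UHB = 41.6° gives HB at -60.40° from the x-axis; with |HB| = 18.4, B = (-16.44, -29.29). ∠HBS = 120.5° gives BS at -119.9° from the x-axis; with |BS| = 25.7, S = (-29.26, -51.56). Then |US| = |S − U| = 28.44.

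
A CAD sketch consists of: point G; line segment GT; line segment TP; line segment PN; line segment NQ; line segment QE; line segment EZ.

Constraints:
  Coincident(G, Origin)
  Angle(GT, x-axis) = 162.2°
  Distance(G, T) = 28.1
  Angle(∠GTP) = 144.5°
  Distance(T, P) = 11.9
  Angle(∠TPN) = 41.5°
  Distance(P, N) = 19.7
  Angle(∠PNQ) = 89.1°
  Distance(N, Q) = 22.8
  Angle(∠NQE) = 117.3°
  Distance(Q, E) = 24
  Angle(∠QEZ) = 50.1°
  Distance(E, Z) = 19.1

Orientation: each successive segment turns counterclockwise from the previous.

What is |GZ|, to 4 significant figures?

34.79

∠NQE = 117.3° gives QE at 129.8° from the x-axis; with |QE| = 24.0, E = (-26.56, 36.46). ∠QEZ = 50.1° gives EZ at -100.3° from the x-axis; with |EZ| = 19.1, Z = (-29.97, 17.67). Then |GZ| = |Z − G| = 34.79.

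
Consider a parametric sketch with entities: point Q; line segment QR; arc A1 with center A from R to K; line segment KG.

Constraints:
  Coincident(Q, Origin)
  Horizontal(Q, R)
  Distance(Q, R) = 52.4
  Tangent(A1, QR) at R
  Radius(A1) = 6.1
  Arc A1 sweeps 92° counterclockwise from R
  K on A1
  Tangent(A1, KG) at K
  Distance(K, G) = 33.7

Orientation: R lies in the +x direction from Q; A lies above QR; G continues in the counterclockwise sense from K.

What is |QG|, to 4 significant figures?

69.89

On A1, R sits at bearing -90° from A; a 92° counterclockwise sweep puts K at bearing 2°, so K = A + 6.1·(cos 2°, sin 2°) = (58.50, 6.313). Since A1 is tangent to KG there, AK ⟂ KG, so KG runs along (−sin 2°, cos 2°); with |KG| = 33.7, G = (57.32, 39.99). Then |QG| = |G − Q| = 69.89.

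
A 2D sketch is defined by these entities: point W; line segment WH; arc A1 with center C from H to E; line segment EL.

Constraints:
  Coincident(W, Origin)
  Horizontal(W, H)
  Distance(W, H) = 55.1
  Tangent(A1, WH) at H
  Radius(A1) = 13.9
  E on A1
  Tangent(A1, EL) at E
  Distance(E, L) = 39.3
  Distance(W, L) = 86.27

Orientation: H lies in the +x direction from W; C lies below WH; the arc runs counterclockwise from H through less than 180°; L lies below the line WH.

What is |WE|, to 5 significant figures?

49.273

W is at the origin; W and H share the same y with |WH| = 55.1 and H on the +x side, so H = (55.100, 0.0000). Tangency of A1 to WH means the radius CH is perpendicular to WH, so C = H + (0, -13.9) = (55.100, -13.900). Since CE ⟂ EL (tangency), |CL| = √(13.9² + 39.3²) = 41.686 regardless of where E sits on A1. So L lies on both circle(W, 86.27) and circle(C, 41.686); the below-WH intersection is L = (67.527, -53.690). E is the foot of the tangent from L: E = (43.973, -22.231).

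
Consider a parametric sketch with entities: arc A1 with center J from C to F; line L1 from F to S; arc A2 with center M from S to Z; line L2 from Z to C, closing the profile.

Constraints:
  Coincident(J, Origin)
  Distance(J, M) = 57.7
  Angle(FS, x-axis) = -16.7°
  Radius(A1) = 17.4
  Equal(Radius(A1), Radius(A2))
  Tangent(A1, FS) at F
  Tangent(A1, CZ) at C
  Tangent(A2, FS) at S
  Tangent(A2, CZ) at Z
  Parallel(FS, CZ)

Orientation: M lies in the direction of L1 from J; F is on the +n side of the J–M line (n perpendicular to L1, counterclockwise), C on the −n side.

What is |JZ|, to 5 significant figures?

60.266

The slot axis is L1's direction at -16.7°, so u = (cos -16.7°, sin -16.7°) = (0.95782, -0.28736) and n = (−sin -16.7°, cos -16.7°) = (0.28736, 0.95782). J is at the origin and M lies 57.7 along u from J, so M = 57.7·u = (55.266, -16.581). Tangency of A1 to both parallel lines with radius 17.4 puts F and C at J ± 17.4·n: F = (5.0001, 16.666), C = (-5.0001, -16.666). Equal radii place S and Z the same way about M: S = M + 17.4·n = (60.266, 0.085409), Z = M − 17.4·n = (50.266, -33.247). Then |JZ| = |Z − J| = 60.266.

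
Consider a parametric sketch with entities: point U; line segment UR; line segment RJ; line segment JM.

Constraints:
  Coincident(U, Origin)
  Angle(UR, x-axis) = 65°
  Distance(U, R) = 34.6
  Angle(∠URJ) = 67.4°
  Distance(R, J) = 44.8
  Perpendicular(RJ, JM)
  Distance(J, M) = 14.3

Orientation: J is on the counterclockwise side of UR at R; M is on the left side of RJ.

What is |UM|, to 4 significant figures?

36.11

∠URJ = 67.4°, so RJ runs at 65.0° + (180° − 67.4°) = 177.6° from the x-axis; with |RJ| = 44.8, J = R + 44.8·(cos 177.6°, sin 177.6°) = (-30.14, 33.23). The perpendicularity gives JM at right angles to RJ; with |JM| = 14.3 on the left of RJ, M = J + 14.3·(-0.04188, -0.9991) = (-30.74, 18.95). Then |UM| = |M − U| = 36.11.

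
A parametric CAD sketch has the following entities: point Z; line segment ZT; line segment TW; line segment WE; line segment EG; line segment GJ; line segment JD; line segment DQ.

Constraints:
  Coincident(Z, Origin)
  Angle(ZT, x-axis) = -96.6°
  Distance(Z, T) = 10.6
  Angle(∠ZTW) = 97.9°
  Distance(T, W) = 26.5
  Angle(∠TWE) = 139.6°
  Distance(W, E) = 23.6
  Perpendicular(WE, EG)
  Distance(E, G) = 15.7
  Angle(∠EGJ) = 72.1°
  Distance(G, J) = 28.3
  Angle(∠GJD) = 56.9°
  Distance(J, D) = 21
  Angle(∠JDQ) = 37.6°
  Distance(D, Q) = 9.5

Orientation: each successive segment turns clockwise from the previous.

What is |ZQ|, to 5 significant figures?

34.232

∠GJD = 56.9° gives JD at 179.90° from the x-axis; with |JD| = 21.0, D = (-41.711, -7.7608). ∠JDQ = 37.6° gives DQ at 37.500° from the x-axis; with |DQ| = 9.5, Q = (-34.174, -1.9776). Then |ZQ| = |Q − Z| = 34.232.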